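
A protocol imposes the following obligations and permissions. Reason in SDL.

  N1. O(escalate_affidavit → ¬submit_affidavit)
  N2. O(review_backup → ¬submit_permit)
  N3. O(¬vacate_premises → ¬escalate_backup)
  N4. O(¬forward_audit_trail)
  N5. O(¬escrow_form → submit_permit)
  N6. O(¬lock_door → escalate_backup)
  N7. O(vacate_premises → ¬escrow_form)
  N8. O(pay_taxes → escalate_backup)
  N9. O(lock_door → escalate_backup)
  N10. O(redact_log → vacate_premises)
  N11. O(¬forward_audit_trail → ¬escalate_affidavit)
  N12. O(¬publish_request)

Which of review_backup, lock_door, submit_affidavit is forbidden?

Premises 9 and 6 are O(lock_door → escalate_backup) and O(¬lock_door → escalate_backup); every ideal world satisfies lock_door or ¬lock_door, so in either case escalate_backup holds — hence O(escalate_backup).
The contrapositive of premise 3 (O(¬vacate_premises → ¬escalate_backup)) is O(escalate_backup → vacate_premises), and O(escalate_backup) is already established, so O(vacate_premises).
Premise 7 is O(vacate_premises → ¬escrow_form); since O(vacate_premises), deontic closure gives O(¬escrow_form).
Premise 5 is O(¬escrow_form → submit_permit); since O(¬escrow_form), deontic closure gives O(submit_permit).
Premise 2 is O(review_backup → ¬submit_permit); contrapositively O(submit_permit → ¬review_backup). Since O(submit_permit) holds, K gives O(¬review_backup).
So O(¬review_backup) holds, i.e. review_backup is forbidden. None of the other listed options is forbidden under the premises.

review_backup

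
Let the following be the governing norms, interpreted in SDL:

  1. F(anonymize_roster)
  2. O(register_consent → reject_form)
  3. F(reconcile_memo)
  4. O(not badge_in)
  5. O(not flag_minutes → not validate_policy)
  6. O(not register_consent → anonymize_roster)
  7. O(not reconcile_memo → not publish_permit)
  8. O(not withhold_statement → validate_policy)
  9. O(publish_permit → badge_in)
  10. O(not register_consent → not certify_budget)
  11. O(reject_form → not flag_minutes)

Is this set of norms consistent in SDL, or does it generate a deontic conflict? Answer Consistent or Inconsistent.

Premise 9 is O(publish_permit → badge_in), but O(publish_permit) is not derivable from the premises, so it does not yield O(badge_in).
So O(badge_in) is not derivable, and the apparent clash with O(not badge_in) does not arise.
A world satisfying every obligation exists (e.g. anonymize_roster=false, badge_in=false, certify_budget=false, flag_minutes=false, publish_permit=false, reconcile_memo=false, register_consent=true, reject_form=true, validate_policy=false, withhold_statement=true); no atom is both obligatory and forbidden, so the set is consistent.

Consistent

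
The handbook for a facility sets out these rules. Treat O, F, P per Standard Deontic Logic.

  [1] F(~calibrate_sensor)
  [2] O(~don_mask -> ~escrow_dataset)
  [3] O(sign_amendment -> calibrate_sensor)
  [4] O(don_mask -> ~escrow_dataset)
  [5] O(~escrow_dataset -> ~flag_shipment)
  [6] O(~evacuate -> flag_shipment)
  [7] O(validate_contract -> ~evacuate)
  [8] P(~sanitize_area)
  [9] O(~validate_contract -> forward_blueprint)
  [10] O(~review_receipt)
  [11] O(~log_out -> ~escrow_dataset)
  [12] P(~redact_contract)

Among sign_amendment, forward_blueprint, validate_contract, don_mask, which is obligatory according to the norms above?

Premises 4 and 2 are O(don_mask -> ~escrow_dataset) and O(~don_mask -> ~escrow_dataset); every ideal world satisfies don_mask or ~don_mask, so in either case ~escrow_dataset holds — hence O(~escrow_dataset).
Premise 5 is O(~escrow_dataset -> ~flag_shipment); since O(~escrow_dataset), deontic closure gives O(~flag_shipment).
The contrapositive of premise 6 (O(~evacuate -> flag_shipment)) is O(~flag_shipment -> evacuate), and O(~flag_shipment) is already established, so O(evacuate).
Premise 7 is O(validate_contract -> ~evacuate); contrapositively O(evacuate -> ~validate_contract). Since O(evacuate) holds, K gives O(~validate_contract).
From O(~validate_contract) and premise 9, O(~validate_contract -> forward_blueprint), we obtain O(forward_blueprint).
So O(forward_blueprint) holds — forward_blueprint is obligatory. None of the other listed options is made obligatory by any chain of premises.

forward_blueprint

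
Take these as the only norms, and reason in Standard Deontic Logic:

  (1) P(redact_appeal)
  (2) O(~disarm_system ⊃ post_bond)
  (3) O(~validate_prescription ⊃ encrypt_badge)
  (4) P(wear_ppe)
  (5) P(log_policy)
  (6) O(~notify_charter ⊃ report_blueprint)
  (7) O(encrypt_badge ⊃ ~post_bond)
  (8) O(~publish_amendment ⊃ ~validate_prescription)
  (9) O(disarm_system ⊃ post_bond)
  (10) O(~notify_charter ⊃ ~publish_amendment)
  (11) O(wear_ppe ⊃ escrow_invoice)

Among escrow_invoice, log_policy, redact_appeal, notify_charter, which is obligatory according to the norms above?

notify_charter

Premises 2 and 9 cover both cases: O(~disarm_system ⊃ post_bond) and O(disarm_system ⊃ post_bond). Since ~disarm_system ∨ disarm_system is a tautology, O(post_bond) follows.
The contrapositive of premise 7 (O(encrypt_badge ⊃ ~post_bond)) is O(post_bond ⊃ ~encrypt_badge), and O(post_bond) is already established, so O(~encrypt_badge).
The contrapositive of premise 3 (O(~validate_prescription ⊃ encrypt_badge)) is O(~encrypt_badge ⊃ validate_prescription), and O(~encrypt_badge) is already established, so O(validate_prescription).
Premise 8 is O(~publish_amendment ⊃ ~validate_prescription); contrapositively O(validate_prescription ⊃ publish_amendment). Since O(validate_prescription) holds, K gives O(publish_amendment).
The contrapositive of premise 10 (O(~notify_charter ⊃ ~publish_amendment)) is O(publish_amendment ⊃ notify_charter), and O(publish_amendment) is already established, so O(notify_charter).
So O(notify_charter) holds — notify_charter is obligatory. None of the other listed options is made obligatory by any chain of premises.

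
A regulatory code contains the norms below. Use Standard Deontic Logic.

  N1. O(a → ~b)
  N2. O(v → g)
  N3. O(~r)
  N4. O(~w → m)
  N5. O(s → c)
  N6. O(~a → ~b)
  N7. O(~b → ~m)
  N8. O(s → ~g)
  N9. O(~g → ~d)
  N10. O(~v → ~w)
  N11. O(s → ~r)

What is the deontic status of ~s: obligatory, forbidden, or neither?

Obligatory

Premises 6 and 1 are O(~a → ~b) and O(a → ~b); every ideal world satisfies ~a or a, so in either case ~b holds — hence O(~b).
With premise 7, O(~b → ~m), the K-axiom yields O(~m).
Premise 4, O(~w → m), contraposes to O(~m → w); with O(~m) we get O(w).
Premise 10 is O(~v → ~w); contrapositively O(w → v). Since O(w) holds, K gives O(v).
From O(v) and premise 2, O(v → g), we obtain O(g).
The contrapositive of premise 8 (O(s → ~g)) is O(g → ~s), and O(g) is already established, so O(~s).
Premises 3, 5, 9, 11 do not contribute to this derivation.
Hence ~s is obligatory.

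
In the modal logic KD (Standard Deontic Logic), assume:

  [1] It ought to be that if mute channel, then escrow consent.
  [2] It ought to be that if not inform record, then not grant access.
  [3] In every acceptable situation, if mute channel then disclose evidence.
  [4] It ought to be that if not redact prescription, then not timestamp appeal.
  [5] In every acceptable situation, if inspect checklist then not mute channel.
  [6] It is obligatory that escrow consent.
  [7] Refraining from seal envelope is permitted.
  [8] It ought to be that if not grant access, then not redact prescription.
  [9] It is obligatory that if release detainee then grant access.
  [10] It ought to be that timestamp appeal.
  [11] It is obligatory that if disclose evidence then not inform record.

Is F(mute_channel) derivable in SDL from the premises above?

Yes

From premise 10 we have O(timestamp_appeal).
The contrapositive of premise 4 (O(¬redact_prescription → ¬timestamp_appeal)) is O(timestamp_appeal → redact_prescription), and O(timestamp_appeal) is already established, so O(redact_prescription).
The contrapositive of premise 8 (O(¬grant_access → ¬redact_prescription)) is O(redact_prescription → grant_access), and O(redact_prescription) is already established, so O(grant_access).
The contrapositive of premise 2 (O(¬inform_record → ¬grant_access)) is O(grant_access → inform_record), and O(grant_access) is already established, so O(inform_record).
Premise 11, O(disclose_evidence → ¬inform_record), contraposes to O(inform_record → ¬disclose_evidence); with O(inform_record) we get O(¬disclose_evidence).
The contrapositive of premise 3 (O(mute_channel → disclose_evidence)) is O(¬disclose_evidence → ¬mute_channel), and O(¬disclose_evidence) is already established, so O(¬mute_channel).
Premises 1, 5, 6, 7, 9 do not contribute to this derivation.
So O(¬mute_channel) holds, i.e. F(mute_channel). The claim follows.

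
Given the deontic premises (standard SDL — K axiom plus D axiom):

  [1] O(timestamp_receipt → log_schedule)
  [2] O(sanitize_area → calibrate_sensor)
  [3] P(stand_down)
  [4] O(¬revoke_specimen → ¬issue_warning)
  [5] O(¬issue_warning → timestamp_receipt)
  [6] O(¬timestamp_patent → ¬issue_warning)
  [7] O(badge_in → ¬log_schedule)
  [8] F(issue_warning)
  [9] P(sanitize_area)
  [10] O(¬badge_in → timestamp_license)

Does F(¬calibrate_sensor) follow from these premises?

No

Premise 2 is O(sanitize_area → calibrate_sensor), but O(sanitize_area) is not derivable from the premises (the permission P(sanitize_area) asserts only ¬O(¬sanitize_area), not O(sanitize_area)), so it does not yield O(calibrate_sensor).
No other premise forces O(calibrate_sensor). An ideal world satisfying every premise can still have ¬calibrate_sensor true, so F(¬calibrate_sensor) is not derivable.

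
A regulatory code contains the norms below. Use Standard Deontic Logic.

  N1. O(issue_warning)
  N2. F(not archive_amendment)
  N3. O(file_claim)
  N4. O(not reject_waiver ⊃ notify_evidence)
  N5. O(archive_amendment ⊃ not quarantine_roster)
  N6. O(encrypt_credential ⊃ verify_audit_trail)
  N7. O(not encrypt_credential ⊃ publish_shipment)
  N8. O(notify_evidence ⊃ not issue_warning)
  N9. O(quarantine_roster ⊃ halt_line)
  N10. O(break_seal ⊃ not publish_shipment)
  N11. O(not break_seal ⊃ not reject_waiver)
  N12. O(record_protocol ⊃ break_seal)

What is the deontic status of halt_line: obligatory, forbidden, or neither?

Neither

Premise 9 is O(quarantine_roster ⊃ halt_line), but O(quarantine_roster) is not derivable from the premises, so it does not yield O(halt_line).
No premise or chain of K-axiom applications forces O(halt_line), and none forces O(not halt_line). So halt_line is neither obligatory nor forbidden under these norms.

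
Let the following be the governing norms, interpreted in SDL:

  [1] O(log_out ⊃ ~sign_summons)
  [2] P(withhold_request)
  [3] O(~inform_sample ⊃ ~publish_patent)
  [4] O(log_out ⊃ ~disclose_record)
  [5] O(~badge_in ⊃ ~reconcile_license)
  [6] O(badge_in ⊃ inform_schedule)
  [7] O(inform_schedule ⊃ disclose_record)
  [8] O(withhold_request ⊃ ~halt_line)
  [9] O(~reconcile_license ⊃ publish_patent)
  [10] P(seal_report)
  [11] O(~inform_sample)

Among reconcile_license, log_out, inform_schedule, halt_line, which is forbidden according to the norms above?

log_out

Premise 11 gives O(~inform_sample).
With premise 3, O(~inform_sample ⊃ ~publish_patent), the K-axiom yields O(~publish_patent).
The contrapositive of premise 9 (O(~reconcile_license ⊃ publish_patent)) is O(~publish_patent ⊃ reconcile_license), and O(~publish_patent) is already established, so O(reconcile_license).
The contrapositive of premise 5 (O(~badge_in ⊃ ~reconcile_license)) is O(reconcile_license ⊃ badge_in), and O(reconcile_license) is already established, so O(badge_in).
Applying K to premise 6 (O(badge_in ⊃ inform_schedule)) and O(badge_in) yields O(inform_schedule).
From O(inform_schedule) and premise 7, O(inform_schedule ⊃ disclose_record), we obtain O(disclose_record).
The contrapositive of premise 4 (O(log_out ⊃ ~disclose_record)) is O(disclose_record ⊃ ~log_out), and O(disclose_record) is already established, so O(~log_out).
So O(~log_out) holds, i.e. log_out is forbidden. None of the other listed options is forbidden under the premises.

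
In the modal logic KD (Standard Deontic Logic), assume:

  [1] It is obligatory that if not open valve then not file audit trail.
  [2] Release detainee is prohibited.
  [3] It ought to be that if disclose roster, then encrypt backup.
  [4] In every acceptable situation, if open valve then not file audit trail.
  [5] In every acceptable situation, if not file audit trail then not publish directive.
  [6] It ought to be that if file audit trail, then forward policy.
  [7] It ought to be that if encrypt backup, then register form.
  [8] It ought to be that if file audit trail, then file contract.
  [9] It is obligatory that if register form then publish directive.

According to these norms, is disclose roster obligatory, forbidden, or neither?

By case analysis on open_valve: premise 4 gives O(open_valve → ¬file_audit_trail) and premise 1 gives O(¬open_valve → ¬file_audit_trail), so O(¬file_audit_trail) either way.
From O(¬file_audit_trail) and premise 5, O(¬file_audit_trail → ¬publish_directive), we obtain O(¬publish_directive).
Premise 9 is O(register_form → publish_directive); contrapositively O(¬publish_directive → ¬register_form). Since O(¬publish_directive) holds, K gives O(¬register_form).
Premise 7, O(encrypt_backup → register_form), contraposes to O(¬register_form → ¬encrypt_backup); with O(¬register_form) we get O(¬encrypt_backup).
Premise 3, O(disclose_roster → encrypt_backup), contraposes to O(¬encrypt_backup → ¬disclose_roster); with O(¬encrypt_backup) we get O(¬disclose_roster).
Premises 2, 6, 8 do not contribute to this derivation.
Thus O(¬disclose_roster), which is F(disclose_roster): disclose_roster is forbidden.

Forbidden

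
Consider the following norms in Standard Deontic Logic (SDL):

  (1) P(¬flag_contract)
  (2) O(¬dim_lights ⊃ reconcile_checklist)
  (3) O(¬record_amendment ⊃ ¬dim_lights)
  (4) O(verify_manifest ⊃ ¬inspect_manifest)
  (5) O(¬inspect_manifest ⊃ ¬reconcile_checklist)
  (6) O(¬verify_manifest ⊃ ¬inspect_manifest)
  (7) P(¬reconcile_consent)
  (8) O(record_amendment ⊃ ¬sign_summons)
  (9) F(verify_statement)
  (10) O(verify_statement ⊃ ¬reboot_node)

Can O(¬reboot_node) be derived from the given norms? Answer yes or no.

Premise 10 is O(verify_statement ⊃ ¬reboot_node), but O(verify_statement) is not derivable from the premises, so it does not yield O(¬reboot_node).
No other premise forces O(¬reboot_node). An ideal world satisfying every premise can still have ¬reboot_node false, so O(¬reboot_node) is not derivable.

No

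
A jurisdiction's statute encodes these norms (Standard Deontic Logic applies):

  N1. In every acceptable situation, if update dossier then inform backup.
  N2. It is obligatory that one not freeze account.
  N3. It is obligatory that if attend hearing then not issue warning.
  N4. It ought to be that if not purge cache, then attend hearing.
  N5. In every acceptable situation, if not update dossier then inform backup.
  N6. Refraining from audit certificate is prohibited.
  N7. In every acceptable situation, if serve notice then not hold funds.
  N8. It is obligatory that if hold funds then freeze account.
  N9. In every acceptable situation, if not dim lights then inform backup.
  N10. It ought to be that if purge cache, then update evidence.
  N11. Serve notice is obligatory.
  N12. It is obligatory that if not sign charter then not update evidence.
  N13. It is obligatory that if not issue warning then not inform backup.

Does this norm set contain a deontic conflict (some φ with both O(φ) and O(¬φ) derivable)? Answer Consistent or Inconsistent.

Premise 8 is O(hold_funds → freeze_account), but O(hold_funds) is not derivable from the premises, so it does not yield O(freeze_account).
So O(freeze_account) is not derivable, and the apparent clash with O(¬freeze_account) does not arise.
A world satisfying every obligation exists (e.g. attend_hearing=false, audit_certificate=true, dim_lights=false, freeze_account=false, hold_funds=false, inform_backup=true, issue_warning=true, purge_cache=true, serve_notice=true, sign_charter=true, update_dossier=false, update_evidence=true); no atom is both obligatory and forbidden, so the set is consistent.

Consistent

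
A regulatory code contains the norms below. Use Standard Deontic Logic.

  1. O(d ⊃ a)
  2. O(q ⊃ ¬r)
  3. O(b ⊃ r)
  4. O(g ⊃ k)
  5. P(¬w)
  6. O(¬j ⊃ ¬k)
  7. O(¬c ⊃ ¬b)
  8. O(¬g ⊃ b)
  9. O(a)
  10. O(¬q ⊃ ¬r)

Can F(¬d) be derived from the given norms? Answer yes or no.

Premise 1 is O(d ⊃ a); even if O(a) held, inferring O(d) would be affirming the consequent — invalid.
No other premise forces O(d). An ideal world satisfying every premise can still have ¬d true, so F(¬d) is not derivable.

No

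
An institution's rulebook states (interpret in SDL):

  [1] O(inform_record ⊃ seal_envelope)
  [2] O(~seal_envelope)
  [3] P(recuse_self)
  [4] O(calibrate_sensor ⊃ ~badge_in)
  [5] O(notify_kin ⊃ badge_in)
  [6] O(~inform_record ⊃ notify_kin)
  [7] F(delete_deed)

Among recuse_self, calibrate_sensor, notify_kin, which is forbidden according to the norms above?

Premise 2 states O(~seal_envelope) outright.
Premise 1 is O(inform_record ⊃ seal_envelope); contrapositively O(~seal_envelope ⊃ ~inform_record). Since O(~seal_envelope) holds, K gives O(~inform_record).
Applying K to premise 6 (O(~inform_record ⊃ notify_kin)) and O(~inform_record) yields O(notify_kin).
From O(notify_kin) and premise 5, O(notify_kin ⊃ badge_in), we obtain O(badge_in).
Premise 4, O(calibrate_sensor ⊃ ~badge_in), contraposes to O(badge_in ⊃ ~calibrate_sensor); with O(badge_in) we get O(~calibrate_sensor).
So O(~calibrate_sensor) holds, i.e. calibrate_sensor is forbidden. None of the other listed options is forbidden under the premises.

calibrate_sensor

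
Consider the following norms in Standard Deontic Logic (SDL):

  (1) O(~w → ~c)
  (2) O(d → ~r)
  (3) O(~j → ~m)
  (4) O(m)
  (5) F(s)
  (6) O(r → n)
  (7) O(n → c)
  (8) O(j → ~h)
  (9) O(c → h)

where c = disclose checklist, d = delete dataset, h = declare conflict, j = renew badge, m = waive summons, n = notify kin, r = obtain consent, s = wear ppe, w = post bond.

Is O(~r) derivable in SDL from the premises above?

Premise 4 states O(m) outright.
Premise 3, O(~j → ~m), contraposes to O(m → j); with O(m) we get O(j).
Applying K to premise 8 (O(j → ~h)) and O(j) yields O(~h).
The contrapositive of premise 9 (O(c → h)) is O(~h → ~c), and O(~h) is already established, so O(~c).
Premise 7 is O(n → c); contrapositively O(~c → ~n). Since O(~c) holds, K gives O(~n).
The contrapositive of premise 6 (O(r → n)) is O(~n → ~r), and O(~n) is already established, so O(~r).
Premises 1, 2, 5 do not contribute to this derivation.
So O(~r) follows.

Yes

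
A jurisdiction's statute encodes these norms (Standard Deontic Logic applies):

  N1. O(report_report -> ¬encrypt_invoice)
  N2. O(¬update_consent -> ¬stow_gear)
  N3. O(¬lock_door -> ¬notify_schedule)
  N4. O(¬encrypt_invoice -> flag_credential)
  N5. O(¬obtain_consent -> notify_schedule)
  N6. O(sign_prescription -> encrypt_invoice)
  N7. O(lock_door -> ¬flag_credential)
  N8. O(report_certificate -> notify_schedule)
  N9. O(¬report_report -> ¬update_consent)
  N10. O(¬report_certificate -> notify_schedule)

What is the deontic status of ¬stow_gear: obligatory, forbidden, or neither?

Obligatory

Premises 8 and 10 cover both cases: O(report_certificate -> notify_schedule) and O(¬report_certificate -> notify_schedule). Since report_certificate ∨ ¬report_certificate is a tautology, O(notify_schedule) follows.
Premise 3, O(¬lock_door -> ¬notify_schedule), contraposes to O(notify_schedule -> lock_door); with O(notify_schedule) we get O(lock_door).
Premise 7 is O(lock_door -> ¬flag_credential); since O(lock_door), deontic closure gives O(¬flag_credential).
Premise 4, O(¬encrypt_invoice -> flag_credential), contraposes to O(¬flag_credential -> encrypt_invoice); with O(¬flag_credential) we get O(encrypt_invoice).
The contrapositive of premise 1 (O(report_report -> ¬encrypt_invoice)) is O(encrypt_invoice -> ¬report_report), and O(encrypt_invoice) is already established, so O(¬report_report).
From O(¬report_report) and premise 9, O(¬report_report -> ¬update_consent), we obtain O(¬update_consent).
From O(¬update_consent) and premise 2, O(¬update_consent -> ¬stow_gear), we obtain O(¬stow_gear).
Premises 5, 6 do not contribute to this derivation.
Hence ¬stow_gear is obligatory.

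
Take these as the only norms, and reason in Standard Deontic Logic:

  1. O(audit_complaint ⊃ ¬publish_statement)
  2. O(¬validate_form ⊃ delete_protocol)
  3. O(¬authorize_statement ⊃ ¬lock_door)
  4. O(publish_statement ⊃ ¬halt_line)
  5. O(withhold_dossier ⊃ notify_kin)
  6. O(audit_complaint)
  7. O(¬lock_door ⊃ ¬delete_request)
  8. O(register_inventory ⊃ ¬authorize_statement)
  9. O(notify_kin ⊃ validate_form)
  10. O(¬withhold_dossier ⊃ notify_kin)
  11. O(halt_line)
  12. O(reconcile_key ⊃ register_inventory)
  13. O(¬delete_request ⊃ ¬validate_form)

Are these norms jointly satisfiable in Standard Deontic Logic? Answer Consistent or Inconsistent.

Consistent

Premise 4 is O(publish_statement ⊃ ¬halt_line), but O(publish_statement) is not derivable from the premises, so it does not yield O(¬halt_line).
So O(¬halt_line) is not derivable, and the apparent clash with O(halt_line) does not arise.
A world satisfying every obligation exists (e.g. audit_complaint=true, authorize_statement=true, delete_protocol=false, delete_request=true, halt_line=true, lock_door=true, notify_kin=true, publish_statement=false, reconcile_key=false, register_inventory=false, validate_form=true, withhold_dossier=false); no atom is both obligatory and forbidden, so the set is consistent.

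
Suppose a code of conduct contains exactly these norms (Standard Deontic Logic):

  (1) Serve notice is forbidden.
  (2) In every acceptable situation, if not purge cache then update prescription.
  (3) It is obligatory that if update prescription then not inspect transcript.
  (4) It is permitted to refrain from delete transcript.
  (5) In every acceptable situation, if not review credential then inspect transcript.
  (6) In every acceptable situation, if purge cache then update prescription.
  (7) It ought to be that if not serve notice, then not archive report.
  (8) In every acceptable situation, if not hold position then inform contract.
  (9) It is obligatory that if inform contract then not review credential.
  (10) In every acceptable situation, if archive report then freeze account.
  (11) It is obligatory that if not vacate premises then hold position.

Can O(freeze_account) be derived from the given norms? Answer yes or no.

Premise 10 is O(archive_report → freeze_account), but O(archive_report) is not derivable from the premises, so it does not yield O(freeze_account).
No other premise forces O(freeze_account). An ideal world satisfying every premise can still have freeze_account false, so O(freeze_account) is not derivable.

No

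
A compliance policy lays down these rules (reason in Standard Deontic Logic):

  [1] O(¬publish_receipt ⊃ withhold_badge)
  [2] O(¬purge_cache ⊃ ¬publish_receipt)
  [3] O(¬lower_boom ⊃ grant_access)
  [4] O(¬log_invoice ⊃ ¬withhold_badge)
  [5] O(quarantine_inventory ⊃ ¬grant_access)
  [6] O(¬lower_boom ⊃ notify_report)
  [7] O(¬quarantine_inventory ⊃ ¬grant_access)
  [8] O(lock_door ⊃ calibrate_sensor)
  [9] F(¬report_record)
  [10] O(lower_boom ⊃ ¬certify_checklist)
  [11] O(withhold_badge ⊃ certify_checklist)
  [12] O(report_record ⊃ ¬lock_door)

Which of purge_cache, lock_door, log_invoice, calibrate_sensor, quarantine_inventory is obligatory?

Premises 7 and 5 are O(¬quarantine_inventory ⊃ ¬grant_access) and O(quarantine_inventory ⊃ ¬grant_access); every ideal world satisfies ¬quarantine_inventory or quarantine_inventory, so in either case ¬grant_access holds — hence O(¬grant_access).
Premise 3 is O(¬lower_boom ⊃ grant_access); contrapositively O(¬grant_access ⊃ lower_boom). Since O(¬grant_access) holds, K gives O(lower_boom).
Premise 10 is O(lower_boom ⊃ ¬certify_checklist); since O(lower_boom), deontic closure gives O(¬certify_checklist).
The contrapositive of premise 11 (O(withhold_badge ⊃ certify_checklist)) is O(¬certify_checklist ⊃ ¬withhold_badge), and O(¬certify_checklist) is already established, so O(¬withhold_badge).
Premise 1 is O(¬publish_receipt ⊃ withhold_badge); contrapositively O(¬withhold_badge ⊃ publish_receipt). Since O(¬withhold_badge) holds, K gives O(publish_receipt).
Premise 2, O(¬purge_cache ⊃ ¬publish_receipt), contraposes to O(publish_receipt ⊃ purge_cache); with O(publish_receipt) we get O(purge_cache).
So O(purge_cache) holds — purge_cache is obligatory. None of the other listed options is made obligatory by any chain of premises.

purge_cache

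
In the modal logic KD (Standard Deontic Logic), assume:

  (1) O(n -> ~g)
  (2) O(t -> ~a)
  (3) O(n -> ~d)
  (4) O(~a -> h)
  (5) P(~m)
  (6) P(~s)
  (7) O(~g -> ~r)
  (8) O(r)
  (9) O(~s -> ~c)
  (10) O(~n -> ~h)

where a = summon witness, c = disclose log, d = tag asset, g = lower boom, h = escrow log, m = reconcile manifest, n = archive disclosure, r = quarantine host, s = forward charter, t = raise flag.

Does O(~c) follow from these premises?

No

Premise 9 is O(~s -> ~c), but O(~s) is not derivable from the premises (the permission P(~s) asserts only ~O(s), not O(~s)), so it does not yield O(~c).
No other premise forces O(~c). An ideal world satisfying every premise can still have ~c false, so O(~c) is not derivable.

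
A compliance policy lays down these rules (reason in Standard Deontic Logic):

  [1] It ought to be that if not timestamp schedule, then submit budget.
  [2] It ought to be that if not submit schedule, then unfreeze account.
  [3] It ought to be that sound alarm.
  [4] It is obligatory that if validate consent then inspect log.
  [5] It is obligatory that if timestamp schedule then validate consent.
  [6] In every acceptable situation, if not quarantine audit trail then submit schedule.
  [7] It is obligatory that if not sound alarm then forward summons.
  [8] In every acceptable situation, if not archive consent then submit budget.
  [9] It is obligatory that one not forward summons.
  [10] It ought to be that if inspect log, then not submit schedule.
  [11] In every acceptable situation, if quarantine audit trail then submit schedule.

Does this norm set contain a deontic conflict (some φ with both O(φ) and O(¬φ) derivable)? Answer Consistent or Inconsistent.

Consistent

Premise 7 is O(¬sound_alarm → forward_summons), but O(¬sound_alarm) is not derivable from the premises, so it does not yield O(forward_summons).
So O(forward_summons) is not derivable, and the apparent clash with O(¬forward_summons) does not arise.
A world satisfying every obligation exists (e.g. archive_consent=false, forward_summons=false, inspect_log=false, quarantine_audit_trail=false, sound_alarm=true, submit_budget=true, submit_schedule=true, timestamp_schedule=false, unfreeze_account=false, validate_consent=false); no atom is both obligatory and forbidden, so the set is consistent.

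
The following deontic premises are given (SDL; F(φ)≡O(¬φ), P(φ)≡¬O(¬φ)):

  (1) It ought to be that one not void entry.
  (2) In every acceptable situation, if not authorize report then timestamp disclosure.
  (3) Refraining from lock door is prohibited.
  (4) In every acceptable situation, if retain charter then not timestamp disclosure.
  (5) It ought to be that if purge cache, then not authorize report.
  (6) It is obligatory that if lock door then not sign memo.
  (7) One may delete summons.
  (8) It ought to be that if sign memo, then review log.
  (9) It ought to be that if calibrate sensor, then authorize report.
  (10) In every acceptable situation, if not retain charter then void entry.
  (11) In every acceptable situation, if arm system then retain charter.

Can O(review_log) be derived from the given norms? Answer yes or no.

No

Premise 8 is O(sign_memo → review_log), but O(sign_memo) is not derivable from the premises, so it does not yield O(review_log).
No other premise forces O(review_log). An ideal world satisfying every premise can still have review_log false, so O(review_log) is not derivable.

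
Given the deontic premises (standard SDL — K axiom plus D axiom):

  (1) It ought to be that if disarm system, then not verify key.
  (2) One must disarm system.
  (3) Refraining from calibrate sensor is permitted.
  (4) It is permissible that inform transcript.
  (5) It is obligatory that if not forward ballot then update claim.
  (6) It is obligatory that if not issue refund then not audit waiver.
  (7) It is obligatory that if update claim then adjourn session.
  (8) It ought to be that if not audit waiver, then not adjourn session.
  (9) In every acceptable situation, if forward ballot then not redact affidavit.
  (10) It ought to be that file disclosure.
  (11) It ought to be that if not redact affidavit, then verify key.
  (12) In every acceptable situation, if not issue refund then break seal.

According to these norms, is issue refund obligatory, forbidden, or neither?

Premise 2 gives O(disarm_system).
Premise 1 is O(disarm_system → ¬verify_key); since O(disarm_system), deontic closure gives O(¬verify_key).
The contrapositive of premise 11 (O(¬redact_affidavit → verify_key)) is O(¬verify_key → redact_affidavit), and O(¬verify_key) is already established, so O(redact_affidavit).
The contrapositive of premise 9 (O(forward_ballot → ¬redact_affidavit)) is O(redact_affidavit → ¬forward_ballot), and O(redact_affidavit) is already established, so O(¬forward_ballot).
From O(¬forward_ballot) and premise 5, O(¬forward_ballot → update_claim), we obtain O(update_claim).
Premise 7 is O(update_claim → adjourn_session); since O(update_claim), deontic closure gives O(adjourn_session).
The contrapositive of premise 8 (O(¬audit_waiver → ¬adjourn_session)) is O(adjourn_session → audit_waiver), and O(adjourn_session) is already established, so O(audit_waiver).
Premise 6, O(¬issue_refund → ¬audit_waiver), contraposes to O(audit_waiver → issue_refund); with O(audit_waiver) we get O(issue_refund).
Premises 3, 4, 10, 12 do not contribute to this derivation.
Hence issue_refund is obligatory.

Obligatory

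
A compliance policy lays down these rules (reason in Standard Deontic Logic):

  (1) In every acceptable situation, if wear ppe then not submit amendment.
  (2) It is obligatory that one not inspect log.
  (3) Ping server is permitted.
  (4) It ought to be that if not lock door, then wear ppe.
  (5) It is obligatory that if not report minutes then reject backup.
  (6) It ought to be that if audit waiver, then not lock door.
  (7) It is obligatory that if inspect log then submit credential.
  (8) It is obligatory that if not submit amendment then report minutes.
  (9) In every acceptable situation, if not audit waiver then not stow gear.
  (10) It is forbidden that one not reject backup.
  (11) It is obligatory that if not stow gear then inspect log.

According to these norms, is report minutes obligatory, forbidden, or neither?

Obligatory

Premise 2 states O(¬inspect_log) outright.
The contrapositive of premise 11 (O(¬stow_gear → inspect_log)) is O(¬inspect_log → stow_gear), and O(¬inspect_log) is already established, so O(stow_gear).
Premise 9 is O(¬audit_waiver → ¬stow_gear); contrapositively O(stow_gear → audit_waiver). Since O(stow_gear) holds, K gives O(audit_waiver).
Premise 6 is O(audit_waiver → ¬lock_door); since O(audit_waiver), deontic closure gives O(¬lock_door).
Premise 4 is O(¬lock_door → wear_ppe); since O(¬lock_door), deontic closure gives O(wear_ppe).
Premise 1 is O(wear_ppe → ¬submit_amendment); since O(wear_ppe), deontic closure gives O(¬submit_amendment).
Premise 8 is O(¬submit_amendment → report_minutes); since O(¬submit_amendment), deontic closure gives O(report_minutes).
Premises 3, 5, 7, 10 do not contribute to this derivation.
Hence report_minutes is obligatory.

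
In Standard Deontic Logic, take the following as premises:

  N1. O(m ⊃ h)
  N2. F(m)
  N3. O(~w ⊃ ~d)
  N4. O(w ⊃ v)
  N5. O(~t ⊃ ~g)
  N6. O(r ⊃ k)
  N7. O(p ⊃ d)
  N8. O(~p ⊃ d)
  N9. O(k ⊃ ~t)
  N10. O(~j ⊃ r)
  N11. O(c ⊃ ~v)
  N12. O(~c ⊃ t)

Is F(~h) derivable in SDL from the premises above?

Premise 1 is O(m ⊃ h), but O(m) is not derivable from the premises, so it does not yield O(h).
No other premise forces O(h). An ideal world satisfying every premise can still have ~h true, so F(~h) is not derivable.

No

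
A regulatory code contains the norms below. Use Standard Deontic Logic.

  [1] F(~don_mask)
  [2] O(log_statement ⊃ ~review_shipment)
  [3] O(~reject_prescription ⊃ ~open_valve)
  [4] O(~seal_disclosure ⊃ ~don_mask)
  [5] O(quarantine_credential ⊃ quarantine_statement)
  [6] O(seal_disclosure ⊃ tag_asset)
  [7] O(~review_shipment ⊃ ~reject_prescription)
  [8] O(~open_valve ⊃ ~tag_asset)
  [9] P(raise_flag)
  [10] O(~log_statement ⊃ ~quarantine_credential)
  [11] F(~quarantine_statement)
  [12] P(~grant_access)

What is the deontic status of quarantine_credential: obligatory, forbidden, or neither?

F(~don_mask) at premise 1 means O(don_mask).
Premise 4, O(~seal_disclosure ⊃ ~don_mask), contraposes to O(don_mask ⊃ seal_disclosure); with O(don_mask) we get O(seal_disclosure).
From O(seal_disclosure) and premise 6, O(seal_disclosure ⊃ tag_asset), we obtain O(tag_asset).
Premise 8 is O(~open_valve ⊃ ~tag_asset); contrapositively O(tag_asset ⊃ open_valve). Since O(tag_asset) holds, K gives O(open_valve).
The contrapositive of premise 3 (O(~reject_prescription ⊃ ~open_valve)) is O(open_valve ⊃ reject_prescription), and O(open_valve) is already established, so O(reject_prescription).
Premise 7, O(~review_shipment ⊃ ~reject_prescription), contraposes to O(reject_prescription ⊃ review_shipment); with O(reject_prescription) we get O(review_shipment).
The contrapositive of premise 2 (O(log_statement ⊃ ~review_shipment)) is O(review_shipment ⊃ ~log_statement), and O(review_shipment) is already established, so O(~log_statement).
With premise 10, O(~log_statement ⊃ ~quarantine_credential), the K-axiom yields O(~quarantine_credential).
Premises 5, 9, 11, 12 do not contribute to this derivation.
Thus O(~quarantine_credential), which is F(quarantine_credential): quarantine_credential is forbidden.

Forbidden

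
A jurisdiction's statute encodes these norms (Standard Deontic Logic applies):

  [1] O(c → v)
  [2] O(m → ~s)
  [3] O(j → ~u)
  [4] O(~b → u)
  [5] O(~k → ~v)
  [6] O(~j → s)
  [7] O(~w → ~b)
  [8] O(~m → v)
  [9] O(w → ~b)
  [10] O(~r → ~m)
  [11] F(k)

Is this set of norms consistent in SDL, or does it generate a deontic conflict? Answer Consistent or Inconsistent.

Inconsistent

Premises 7 and 9 cover both cases: O(~w → ~b) and O(w → ~b). Since ~w ∨ w is a tautology, O(~b) follows.
With premise 4, O(~b → u), the K-axiom yields O(u).
Premise 3, O(j → ~u), contraposes to O(u → ~j); with O(u) we get O(~j).
With premise 6, O(~j → s), the K-axiom yields O(s).
Premise 2 is O(m → ~s); contrapositively O(s → ~m). Since O(s) holds, K gives O(~m).
From O(~m) and premise 8, O(~m → v), we obtain O(v).
Premise 5 is O(~k → ~v); contrapositively O(v → k). Since O(v) holds, K gives O(k).
But premise 11, F(k), means O(~k).
We now have both O(k) and O(~k) — k is simultaneously obligatory and forbidden, violating the D-axiom.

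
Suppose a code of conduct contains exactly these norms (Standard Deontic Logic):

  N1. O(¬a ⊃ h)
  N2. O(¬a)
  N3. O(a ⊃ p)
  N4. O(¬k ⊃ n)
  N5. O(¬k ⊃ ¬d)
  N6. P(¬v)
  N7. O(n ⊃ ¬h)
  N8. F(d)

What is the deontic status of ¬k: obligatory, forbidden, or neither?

From premise 2 we have O(¬a).
Applying K to premise 1 (O(¬a ⊃ h)) and O(¬a) yields O(h).
Premise 7, O(n ⊃ ¬h), contraposes to O(h ⊃ ¬n); with O(h) we get O(¬n).
The contrapositive of premise 4 (O(¬k ⊃ n)) is O(¬n ⊃ k), and O(¬n) is already established, so O(k).
Premises 3, 5, 6, 8 do not contribute to this derivation.
Thus O(k), which is F(¬k): ¬k is forbidden.

Forbidden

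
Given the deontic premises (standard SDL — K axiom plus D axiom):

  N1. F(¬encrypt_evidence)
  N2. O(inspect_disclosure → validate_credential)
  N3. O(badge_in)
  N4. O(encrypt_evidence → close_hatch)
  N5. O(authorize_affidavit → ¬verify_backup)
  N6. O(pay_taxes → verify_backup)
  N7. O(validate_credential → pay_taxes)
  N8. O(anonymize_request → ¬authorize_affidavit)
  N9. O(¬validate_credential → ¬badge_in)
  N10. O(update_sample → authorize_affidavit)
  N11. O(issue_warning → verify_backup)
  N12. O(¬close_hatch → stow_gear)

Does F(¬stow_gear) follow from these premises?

Premise 12 is O(¬close_hatch → stow_gear), but O(¬close_hatch) is not derivable from the premises, so it does not yield O(stow_gear).
No other premise forces O(stow_gear). An ideal world satisfying every premise can still have ¬stow_gear true, so F(¬stow_gear) is not derivable.

No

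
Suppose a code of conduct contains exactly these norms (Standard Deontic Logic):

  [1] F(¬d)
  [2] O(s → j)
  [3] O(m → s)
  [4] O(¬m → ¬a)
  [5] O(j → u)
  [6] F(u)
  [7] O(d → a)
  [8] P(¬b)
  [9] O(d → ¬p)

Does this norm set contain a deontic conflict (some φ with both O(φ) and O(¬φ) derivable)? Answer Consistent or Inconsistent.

Inconsistent

Premise 6 is F(u), i.e. O(¬u).
Premise 5 is O(j → u); contrapositively O(¬u → ¬j). Since O(¬u) holds, K gives O(¬j).
The contrapositive of premise 2 (O(s → j)) is O(¬j → ¬s), and O(¬j) is already established, so O(¬s).
The contrapositive of premise 3 (O(m → s)) is O(¬s → ¬m), and O(¬s) is already established, so O(¬m).
With premise 4, O(¬m → ¬a), the K-axiom yields O(¬a).
The contrapositive of premise 7 (O(d → a)) is O(¬a → ¬d), and O(¬a) is already established, so O(¬d).
Yet premise 1 is F(¬d), i.e. O(d).
We now have both O(¬d) and O(d) — d is simultaneously obligatory and forbidden, violating the D-axiom.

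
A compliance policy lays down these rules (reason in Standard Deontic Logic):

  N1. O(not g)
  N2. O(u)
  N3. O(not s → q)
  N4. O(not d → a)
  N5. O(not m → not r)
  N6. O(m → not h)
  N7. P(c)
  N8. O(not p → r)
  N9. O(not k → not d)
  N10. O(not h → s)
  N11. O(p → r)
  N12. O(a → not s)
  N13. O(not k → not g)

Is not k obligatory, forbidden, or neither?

Forbidden

By case analysis on not p: premise 8 gives O(not p → r) and premise 11 gives O(p → r), so O(r) either way.
Premise 5 is O(not m → not r); contrapositively O(r → m). Since O(r) holds, K gives O(m).
Premise 6 is O(m → not h); since O(m), deontic closure gives O(not h).
With premise 10, O(not h → s), the K-axiom yields O(s).
The contrapositive of premise 12 (O(a → not s)) is O(s → not a), and O(s) is already established, so O(not a).
The contrapositive of premise 4 (O(not d → a)) is O(not a → d), and O(not a) is already established, so O(d).
The contrapositive of premise 9 (O(not k → not d)) is O(d → k), and O(d) is already established, so O(k).
Premises 1, 2, 3, 7, 13 do not contribute to this derivation.
Thus O(k), which is F(not k): not k is forbidden.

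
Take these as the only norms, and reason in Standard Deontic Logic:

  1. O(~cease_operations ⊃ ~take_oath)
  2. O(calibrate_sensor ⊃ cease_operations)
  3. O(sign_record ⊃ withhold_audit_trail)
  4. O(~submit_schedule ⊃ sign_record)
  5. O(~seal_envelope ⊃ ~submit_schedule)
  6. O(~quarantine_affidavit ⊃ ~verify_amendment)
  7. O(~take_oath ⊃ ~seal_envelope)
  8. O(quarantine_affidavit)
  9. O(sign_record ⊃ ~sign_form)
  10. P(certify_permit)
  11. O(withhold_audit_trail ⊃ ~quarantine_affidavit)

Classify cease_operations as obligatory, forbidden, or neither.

Premise 8 states O(quarantine_affidavit) outright.
Premise 11, O(withhold_audit_trail ⊃ ~quarantine_affidavit), contraposes to O(quarantine_affidavit ⊃ ~withhold_audit_trail); with O(quarantine_affidavit) we get O(~withhold_audit_trail).
Premise 3, O(sign_record ⊃ withhold_audit_trail), contraposes to O(~withhold_audit_trail ⊃ ~sign_record); with O(~withhold_audit_trail) we get O(~sign_record).
The contrapositive of premise 4 (O(~submit_schedule ⊃ sign_record)) is O(~sign_record ⊃ submit_schedule), and O(~sign_record) is already established, so O(submit_schedule).
Premise 5 is O(~seal_envelope ⊃ ~submit_schedule); contrapositively O(submit_schedule ⊃ seal_envelope). Since O(submit_schedule) holds, K gives O(seal_envelope).
Premise 7 is O(~take_oath ⊃ ~seal_envelope); contrapositively O(seal_envelope ⊃ take_oath). Since O(seal_envelope) holds, K gives O(take_oath).
The contrapositive of premise 1 (O(~cease_operations ⊃ ~take_oath)) is O(take_oath ⊃ cease_operations), and O(take_oath) is already established, so O(cease_operations).
Premises 2, 6, 9, 10 do not contribute to this derivation.
Hence cease_operations is obligatory.

Obligatory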